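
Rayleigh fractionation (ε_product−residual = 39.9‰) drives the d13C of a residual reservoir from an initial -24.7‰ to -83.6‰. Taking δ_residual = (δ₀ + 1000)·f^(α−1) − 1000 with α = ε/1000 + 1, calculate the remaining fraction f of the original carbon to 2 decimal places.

α − 1 = ε/1000 = 0.0399
(δ_res + 1000)/(δ₀ + 1000) = (-83.6 + 1000)/(-24.7 + 1000) = 916.4/975.3 = 0.939608
f = 0.939608^(1/0.0399) = exp(ln(0.939608)/0.0399) = exp(-0.06229/0.0399)
f = exp(-1.5612) = 0.2099

0.21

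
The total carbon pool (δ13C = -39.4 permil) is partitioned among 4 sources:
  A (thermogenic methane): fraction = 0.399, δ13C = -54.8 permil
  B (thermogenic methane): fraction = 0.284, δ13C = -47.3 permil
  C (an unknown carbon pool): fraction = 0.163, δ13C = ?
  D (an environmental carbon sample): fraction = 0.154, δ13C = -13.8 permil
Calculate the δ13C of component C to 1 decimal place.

Isotope mass balance: δ_bulk = Σ fᵢ·δᵢ.
-39.4 = 0.399×(-54.8) + 0.284×(-47.3) + 0.163×δ_C + 0.154×(-13.8)
0.163·δ_C = -39.4 − (-37.424) = -1.976
δ_C = -1.976 / 0.163 = -12.13 permil

-12.1 permil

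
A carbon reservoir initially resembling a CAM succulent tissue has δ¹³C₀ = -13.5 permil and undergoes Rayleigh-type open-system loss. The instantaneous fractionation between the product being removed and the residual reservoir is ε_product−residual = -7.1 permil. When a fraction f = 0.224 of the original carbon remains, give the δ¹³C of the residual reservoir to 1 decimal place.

Rayleigh residual: δ_res = (δ₀ + 1000)·f^(α−1) − 1000
α = ε/1000 + 1 = 0.99290, so α − 1 = -0.00710
f^(α−1) = 0.224^(-0.00710) = 1.010679
δ_res = (-13.5 + 1000) × 1.010679 − 1000 = 997.035 − 1000 = -2.97 permil

-3.0 permil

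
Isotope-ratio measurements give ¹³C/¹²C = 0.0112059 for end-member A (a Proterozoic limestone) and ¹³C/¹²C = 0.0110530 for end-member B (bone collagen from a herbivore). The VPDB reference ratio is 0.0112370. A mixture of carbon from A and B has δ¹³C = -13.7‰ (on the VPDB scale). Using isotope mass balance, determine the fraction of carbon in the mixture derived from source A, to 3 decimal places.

δ_A = (0.0112059/0.0112370 − 1)×1000 = (0.997232 − 1)×1000 = -2.768‰
δ_B = (0.0110530/0.0112370 − 1)×1000 = (0.983626 − 1)×1000 = -16.374‰
f_A = (δ_mix − δ_B)/(δ_A − δ_B) = (-13.7 − (-16.374))/(-2.768 − (-16.374))
f_A = 2.674 / 13.607 = 0.1966

0.197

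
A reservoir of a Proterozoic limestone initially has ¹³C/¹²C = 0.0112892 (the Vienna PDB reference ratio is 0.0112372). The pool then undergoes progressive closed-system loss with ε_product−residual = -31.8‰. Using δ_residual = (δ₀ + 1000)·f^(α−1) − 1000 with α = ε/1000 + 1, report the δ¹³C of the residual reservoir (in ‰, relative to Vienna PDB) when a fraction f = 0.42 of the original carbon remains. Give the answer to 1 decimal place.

32.7‰

δ₀ = (0.0112892/0.0112372 − 1)×1000 = (1.004627 − 1)×1000 = 4.627‰
α − 1 = ε/1000 = -0.0318
f^(α−1) = 0.42^(-0.0318) = 1.027971
δ_res = (4.627 + 1000) × 1.027971 − 1000 = 1032.727 − 1000 = 32.73‰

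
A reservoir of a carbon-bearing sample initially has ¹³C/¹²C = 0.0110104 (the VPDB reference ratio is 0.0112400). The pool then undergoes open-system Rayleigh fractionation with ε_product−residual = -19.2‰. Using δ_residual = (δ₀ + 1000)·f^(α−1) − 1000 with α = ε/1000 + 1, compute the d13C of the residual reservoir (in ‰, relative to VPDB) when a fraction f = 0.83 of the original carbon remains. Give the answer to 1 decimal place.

δ₀ = (0.0110104/0.0112400 − 1)×1000 = (0.979573 − 1)×1000 = -20.427‰
α − 1 = ε/1000 = -0.0192
f^(α−1) = 0.83^(-0.0192) = 1.003584
δ_res = (-20.427 + 1000) × 1.003584 − 1000 = 983.084 − 1000 = -16.92‰

-16.9‰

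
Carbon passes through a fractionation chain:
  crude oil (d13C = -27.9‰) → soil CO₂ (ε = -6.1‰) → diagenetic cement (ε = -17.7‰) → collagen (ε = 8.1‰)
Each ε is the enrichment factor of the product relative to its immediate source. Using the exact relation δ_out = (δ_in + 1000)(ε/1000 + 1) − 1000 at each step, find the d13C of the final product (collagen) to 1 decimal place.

-43.2‰

step 1: δ = (-27.90 + 1000)·(-6.1/1000 + 1) − 1000 = -33.83‰
step 2: δ = (-33.83 + 1000)·(-17.7/1000 + 1) − 1000 = -50.93‰
step 3: δ = (-50.93 + 1000)·(8.1/1000 + 1) − 1000 = -43.24‰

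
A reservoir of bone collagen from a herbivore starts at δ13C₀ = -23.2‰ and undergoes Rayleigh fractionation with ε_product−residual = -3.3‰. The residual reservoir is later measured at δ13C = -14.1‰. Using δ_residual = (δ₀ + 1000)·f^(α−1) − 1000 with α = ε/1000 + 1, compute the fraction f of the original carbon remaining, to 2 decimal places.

0.06

α − 1 = ε/1000 = -0.0033
(δ_res + 1000)/(δ₀ + 1000) = (-14.1 + 1000)/(-23.2 + 1000) = 985.9/976.8 = 1.009316
f = 1.009316^(1/-0.0033) = exp(ln(1.009316)/-0.0033) = exp(0.00927/-0.0033)
f = exp(-2.8100) = 0.0602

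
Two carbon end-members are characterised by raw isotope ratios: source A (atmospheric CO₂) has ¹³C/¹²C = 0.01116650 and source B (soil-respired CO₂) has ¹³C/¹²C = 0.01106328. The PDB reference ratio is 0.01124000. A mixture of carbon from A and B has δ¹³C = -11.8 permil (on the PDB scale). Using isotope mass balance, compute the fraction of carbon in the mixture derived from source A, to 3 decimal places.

0.427

δ_A = (0.01116650/0.01124000 − 1)×1000 = (0.993461 − 1)×1000 = -6.539 permil
δ_B = (0.01106328/0.01124000 − 1)×1000 = (0.984278 − 1)×1000 = -15.722 permil
f_A = (δ_mix − δ_B)/(δ_A − δ_B) = (-11.8 − (-15.722))/(-6.539 − (-15.722))
f_A = 3.922 / 9.183 = 0.4271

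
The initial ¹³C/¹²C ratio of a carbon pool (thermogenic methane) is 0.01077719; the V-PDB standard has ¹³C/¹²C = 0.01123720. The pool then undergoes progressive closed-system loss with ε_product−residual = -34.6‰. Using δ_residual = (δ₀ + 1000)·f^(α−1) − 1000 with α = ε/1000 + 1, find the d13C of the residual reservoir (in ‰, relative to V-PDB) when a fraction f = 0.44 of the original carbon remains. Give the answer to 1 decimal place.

-13.3‰

δ₀ = (0.01077719/0.01123720 − 1)×1000 = (0.959064 − 1)×1000 = -40.936‰
α − 1 = ε/1000 = -0.0346
f^(α−1) = 0.44^(-0.0346) = 1.028813
δ_res = (-40.936 + 1000) × 1.028813 − 1000 = 986.697 − 1000 = -13.30‰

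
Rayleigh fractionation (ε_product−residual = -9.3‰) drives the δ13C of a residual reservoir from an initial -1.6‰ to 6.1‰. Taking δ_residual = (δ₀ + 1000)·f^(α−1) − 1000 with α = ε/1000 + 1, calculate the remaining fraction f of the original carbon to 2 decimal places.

0.44

α − 1 = ε/1000 = -0.0093
(δ_res + 1000)/(δ₀ + 1000) = (6.1 + 1000)/(-1.6 + 1000) = 1006.1/998.4 = 1.007712
f = 1.007712^(1/-0.0093) = exp(ln(1.007712)/-0.0093) = exp(0.00768/-0.0093)
f = exp(-0.8261) = 0.4378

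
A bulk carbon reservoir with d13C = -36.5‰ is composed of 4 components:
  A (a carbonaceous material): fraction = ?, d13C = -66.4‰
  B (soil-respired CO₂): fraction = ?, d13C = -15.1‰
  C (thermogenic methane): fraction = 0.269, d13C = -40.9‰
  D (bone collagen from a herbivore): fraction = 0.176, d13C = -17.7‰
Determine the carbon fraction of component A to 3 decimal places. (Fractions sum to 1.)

Let f_A and f_B be the unknown fractions; fractions sum to 1 so f_A + f_B = 0.555.
Mass balance: Σ fᵢ·δᵢ = δ_bulk ⇒ f_A·(-66.4) + f_B·(-15.1) = -36.5 − (-14.117) = -22.383
Substitute f_B = 0.555 − f_A:
f_A·(-66.4 − -15.1) = -22.383 − 0.555×(-15.1) = -14.002
f_A = -14.002 / -51.3 = 0.2729

0.273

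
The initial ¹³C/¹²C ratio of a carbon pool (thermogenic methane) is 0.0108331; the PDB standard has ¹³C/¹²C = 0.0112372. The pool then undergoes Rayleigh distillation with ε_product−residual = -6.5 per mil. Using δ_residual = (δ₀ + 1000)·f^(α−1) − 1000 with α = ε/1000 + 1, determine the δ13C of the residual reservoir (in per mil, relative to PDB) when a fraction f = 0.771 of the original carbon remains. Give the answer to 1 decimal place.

δ₀ = (0.0108331/0.0112372 − 1)×1000 = (0.964039 − 1)×1000 = -35.961 per mil
α − 1 = ε/1000 = -0.0065
f^(α−1) = 0.771^(-0.0065) = 1.001692
δ_res = (-35.961 + 1000) × 1.001692 − 1000 = 965.670 − 1000 = -34.33 per mil

-34.3 per mil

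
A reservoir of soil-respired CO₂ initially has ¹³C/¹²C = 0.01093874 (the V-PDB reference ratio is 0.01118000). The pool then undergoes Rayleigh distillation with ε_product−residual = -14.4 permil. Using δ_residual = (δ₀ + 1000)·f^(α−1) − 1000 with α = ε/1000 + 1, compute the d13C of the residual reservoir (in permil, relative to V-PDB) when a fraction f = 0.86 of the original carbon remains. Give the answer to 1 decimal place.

-19.5 permil

δ₀ = (0.01093874/0.01118000 − 1)×1000 = (0.978420 − 1)×1000 = -21.580 permil
α − 1 = ε/1000 = -0.0144
f^(α−1) = 0.86^(-0.0144) = 1.002174
δ_res = (-21.580 + 1000) × 1.002174 − 1000 = 980.548 − 1000 = -19.45 permil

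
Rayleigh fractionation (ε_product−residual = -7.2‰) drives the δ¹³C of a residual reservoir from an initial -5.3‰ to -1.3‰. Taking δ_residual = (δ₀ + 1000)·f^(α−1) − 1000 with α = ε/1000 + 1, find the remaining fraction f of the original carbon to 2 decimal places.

α − 1 = ε/1000 = -0.0072
(δ_res + 1000)/(δ₀ + 1000) = (-1.3 + 1000)/(-5.3 + 1000) = 998.7/994.7 = 1.004021
f = 1.004021^(1/-0.0072) = exp(ln(1.004021)/-0.0072) = exp(0.00401/-0.0072)
f = exp(-0.5574) = 0.5727

0.57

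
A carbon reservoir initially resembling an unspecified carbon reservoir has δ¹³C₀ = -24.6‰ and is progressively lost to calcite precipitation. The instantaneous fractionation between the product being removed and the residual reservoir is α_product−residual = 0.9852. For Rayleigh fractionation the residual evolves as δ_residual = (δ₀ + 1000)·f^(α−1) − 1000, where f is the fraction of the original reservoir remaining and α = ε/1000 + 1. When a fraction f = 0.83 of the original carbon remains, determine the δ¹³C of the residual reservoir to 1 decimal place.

-21.9‰

Rayleigh residual: δ_res = (δ₀ + 1000)·f^(α−1) − 1000
α − 1 = -0.01480
f^(α−1) = 0.83^(-0.01480) = 1.002761
δ_res = (-24.6 + 1000) × 1.002761 − 1000 = 978.094 − 1000 = -21.91‰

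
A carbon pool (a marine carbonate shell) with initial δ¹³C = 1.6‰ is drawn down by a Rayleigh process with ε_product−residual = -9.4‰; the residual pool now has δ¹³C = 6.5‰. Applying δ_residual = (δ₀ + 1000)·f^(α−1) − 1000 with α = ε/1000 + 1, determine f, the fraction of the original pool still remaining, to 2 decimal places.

α − 1 = ε/1000 = -0.0094
(δ_res + 1000)/(δ₀ + 1000) = (6.5 + 1000)/(1.6 + 1000) = 1006.5/1001.6 = 1.004892
f = 1.004892^(1/-0.0094) = exp(ln(1.004892)/-0.0094) = exp(0.00488/-0.0094)
f = exp(-0.5192) = 0.5950

0.60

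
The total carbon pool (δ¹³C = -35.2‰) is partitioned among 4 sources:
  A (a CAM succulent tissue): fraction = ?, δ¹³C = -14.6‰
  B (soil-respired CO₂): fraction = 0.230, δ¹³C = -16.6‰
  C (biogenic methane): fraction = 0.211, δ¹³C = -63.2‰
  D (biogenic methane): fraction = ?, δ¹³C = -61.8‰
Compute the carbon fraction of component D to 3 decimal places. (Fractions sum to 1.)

0.209

Let f_D and f_A be the unknown fractions; fractions sum to 1 so f_D + f_A = 0.559.
Mass balance: Σ fᵢ·δᵢ = δ_bulk ⇒ f_D·(-61.8) + f_A·(-14.6) = -35.2 − (-17.153) = -18.047
Substitute f_A = 0.559 − f_D:
f_D·(-61.8 − -14.6) = -18.047 − 0.559×(-14.6) = -9.885
f_D = -9.885 / -47.2 = 0.2094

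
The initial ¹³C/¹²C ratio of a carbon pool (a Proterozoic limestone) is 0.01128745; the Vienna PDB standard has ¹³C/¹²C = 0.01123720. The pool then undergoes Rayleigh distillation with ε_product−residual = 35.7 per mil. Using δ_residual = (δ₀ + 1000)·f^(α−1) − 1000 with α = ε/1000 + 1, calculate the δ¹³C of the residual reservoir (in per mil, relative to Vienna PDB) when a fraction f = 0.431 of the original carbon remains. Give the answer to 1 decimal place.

δ₀ = (0.01128745/0.01123720 − 1)×1000 = (1.004472 − 1)×1000 = 4.472 per mil
α − 1 = ε/1000 = 0.0357
f^(α−1) = 0.431^(0.0357) = 0.970400
δ_res = (4.472 + 1000) × 0.970400 − 1000 = 974.740 − 1000 = -25.26 per mil

-25.3 per mil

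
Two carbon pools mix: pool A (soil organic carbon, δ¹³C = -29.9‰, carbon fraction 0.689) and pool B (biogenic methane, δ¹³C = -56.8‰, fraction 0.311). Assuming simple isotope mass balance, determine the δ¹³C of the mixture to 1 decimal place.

δ_mix = f_A·δ_A + f_B·δ_B
δ_mix = 0.689 × (-29.9) + 0.311 × (-56.8)
δ_mix = -20.60 + -17.66 = -38.27‰

-38.3‰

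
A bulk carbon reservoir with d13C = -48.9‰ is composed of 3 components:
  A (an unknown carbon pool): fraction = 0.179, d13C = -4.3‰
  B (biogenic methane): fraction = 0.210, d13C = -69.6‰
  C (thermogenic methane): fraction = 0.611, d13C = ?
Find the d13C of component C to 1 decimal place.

Isotope mass balance: δ_bulk = Σ fᵢ·δᵢ.
-48.9 = 0.179×(-4.3) + 0.210×(-69.6) + 0.611×δ_C
0.611·δ_C = -48.9 − (-15.386) = -33.514
δ_C = -33.514 / 0.611 = -54.85‰

-54.9‰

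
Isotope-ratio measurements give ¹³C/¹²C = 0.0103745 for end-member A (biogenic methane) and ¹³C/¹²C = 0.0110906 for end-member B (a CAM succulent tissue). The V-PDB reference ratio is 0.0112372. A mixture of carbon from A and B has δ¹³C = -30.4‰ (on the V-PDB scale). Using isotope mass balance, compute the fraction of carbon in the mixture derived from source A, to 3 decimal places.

0.272

δ_A = (0.0103745/0.0112372 − 1)×1000 = (0.923228 − 1)×1000 = -76.772‰
δ_B = (0.0110906/0.0112372 − 1)×1000 = (0.986954 − 1)×1000 = -13.046‰
f_A = (δ_mix − δ_B)/(δ_A − δ_B) = (-30.4 − (-13.046))/(-76.772 − (-13.046))
f_A = -17.354 / -63.726 = 0.2723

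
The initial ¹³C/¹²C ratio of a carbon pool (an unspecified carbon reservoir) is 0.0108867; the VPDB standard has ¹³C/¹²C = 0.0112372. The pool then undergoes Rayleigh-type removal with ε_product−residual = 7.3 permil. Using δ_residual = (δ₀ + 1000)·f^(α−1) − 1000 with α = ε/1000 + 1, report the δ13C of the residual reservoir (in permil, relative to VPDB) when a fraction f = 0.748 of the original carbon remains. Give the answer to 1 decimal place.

-33.2 permil

δ₀ = (0.0108867/0.0112372 − 1)×1000 = (0.968809 − 1)×1000 = -31.191 permil
α − 1 = ε/1000 = 0.0073
f^(α−1) = 0.748^(0.0073) = 0.997883
δ_res = (-31.191 + 1000) × 0.997883 − 1000 = 966.758 − 1000 = -33.24 permil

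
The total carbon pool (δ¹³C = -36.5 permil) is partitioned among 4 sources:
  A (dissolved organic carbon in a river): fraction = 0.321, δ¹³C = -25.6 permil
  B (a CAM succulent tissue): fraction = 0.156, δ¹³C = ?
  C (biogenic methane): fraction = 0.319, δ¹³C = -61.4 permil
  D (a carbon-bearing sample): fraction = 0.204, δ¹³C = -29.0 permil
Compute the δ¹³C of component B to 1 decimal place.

Isotope mass balance: δ_bulk = Σ fᵢ·δᵢ.
-36.5 = 0.321×(-25.6) + 0.156×δ_B + 0.319×(-61.4) + 0.204×(-29.0)
0.156·δ_B = -36.5 − (-33.720) = -2.780
δ_B = -2.780 / 0.156 = -17.82 permil

-17.8 permil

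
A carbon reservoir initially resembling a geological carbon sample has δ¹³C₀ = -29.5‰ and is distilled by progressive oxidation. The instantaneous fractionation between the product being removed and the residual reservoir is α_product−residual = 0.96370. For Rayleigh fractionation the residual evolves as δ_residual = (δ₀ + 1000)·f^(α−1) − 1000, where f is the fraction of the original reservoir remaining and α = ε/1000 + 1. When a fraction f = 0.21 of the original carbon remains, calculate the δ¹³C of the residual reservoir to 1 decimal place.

Rayleigh residual: δ_res = (δ₀ + 1000)·f^(α−1) − 1000
α − 1 = -0.03630
f^(α−1) = 0.21^(-0.03630) = 1.058287
δ_res = (-29.5 + 1000) × 1.058287 − 1000 = 1027.067 − 1000 = 27.07‰

27.1‰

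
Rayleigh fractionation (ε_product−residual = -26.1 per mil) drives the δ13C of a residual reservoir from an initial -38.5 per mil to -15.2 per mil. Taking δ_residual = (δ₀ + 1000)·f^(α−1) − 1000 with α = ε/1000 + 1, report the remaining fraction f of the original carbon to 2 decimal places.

α − 1 = ε/1000 = -0.0261
(δ_res + 1000)/(δ₀ + 1000) = (-15.2 + 1000)/(-38.5 + 1000) = 984.8/961.5 = 1.024233
f = 1.024233^(1/-0.0261) = exp(ln(1.024233)/-0.0261) = exp(0.02394/-0.0261)
f = exp(-0.9174) = 0.3996

0.40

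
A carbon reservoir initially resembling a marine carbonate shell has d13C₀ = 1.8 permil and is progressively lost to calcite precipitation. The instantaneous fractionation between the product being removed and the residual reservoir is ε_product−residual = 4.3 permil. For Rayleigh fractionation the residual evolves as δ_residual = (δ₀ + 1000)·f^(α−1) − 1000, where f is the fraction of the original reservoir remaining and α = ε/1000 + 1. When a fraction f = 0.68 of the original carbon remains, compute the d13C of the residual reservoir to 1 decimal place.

Rayleigh residual: δ_res = (δ₀ + 1000)·f^(α−1) − 1000
α = ε/1000 + 1 = 1.00430, so α − 1 = 0.00430
f^(α−1) = 0.68^(0.00430) = 0.998343
δ_res = (1.8 + 1000) × 0.998343 − 1000 = 1000.140 − 1000 = 0.14 permil

0.1 permil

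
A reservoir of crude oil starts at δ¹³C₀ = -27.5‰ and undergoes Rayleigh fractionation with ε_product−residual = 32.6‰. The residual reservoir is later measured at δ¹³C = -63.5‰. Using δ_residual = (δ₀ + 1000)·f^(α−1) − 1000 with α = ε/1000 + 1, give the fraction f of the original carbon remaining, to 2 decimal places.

α − 1 = ε/1000 = 0.0326
(δ_res + 1000)/(δ₀ + 1000) = (-63.5 + 1000)/(-27.5 + 1000) = 936.5/972.5 = 0.962982
f = 0.962982^(1/0.0326) = exp(ln(0.962982)/0.0326) = exp(-0.03772/0.0326)
f = exp(-1.1571) = 0.3144

0.31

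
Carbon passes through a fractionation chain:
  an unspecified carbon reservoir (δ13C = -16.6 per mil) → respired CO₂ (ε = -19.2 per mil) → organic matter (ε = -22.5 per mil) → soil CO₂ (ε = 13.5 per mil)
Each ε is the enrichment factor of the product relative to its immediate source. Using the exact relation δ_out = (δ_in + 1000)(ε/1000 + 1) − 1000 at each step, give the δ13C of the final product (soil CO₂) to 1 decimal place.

-44.5 per mil

step 1: δ = (-16.60 + 1000)·(-19.2/1000 + 1) − 1000 = -35.48 per mil
step 2: δ = (-35.48 + 1000)·(-22.5/1000 + 1) − 1000 = -57.18 per mil
step 3: δ = (-57.18 + 1000)·(13.5/1000 + 1) − 1000 = -44.45 per mil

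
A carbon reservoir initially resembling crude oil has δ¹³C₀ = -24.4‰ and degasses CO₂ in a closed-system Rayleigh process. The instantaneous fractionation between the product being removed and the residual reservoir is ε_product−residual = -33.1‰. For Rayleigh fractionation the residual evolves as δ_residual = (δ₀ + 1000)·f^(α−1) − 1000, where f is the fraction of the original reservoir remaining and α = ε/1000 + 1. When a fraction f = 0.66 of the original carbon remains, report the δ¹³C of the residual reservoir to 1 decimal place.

-10.9‰

Rayleigh residual: δ_res = (δ₀ + 1000)·f^(α−1) − 1000
α = ε/1000 + 1 = 0.96690, so α − 1 = -0.03310
f^(α−1) = 0.66^(-0.03310) = 1.013849
δ_res = (-24.4 + 1000) × 1.013849 − 1000 = 989.111 − 1000 = -10.89‰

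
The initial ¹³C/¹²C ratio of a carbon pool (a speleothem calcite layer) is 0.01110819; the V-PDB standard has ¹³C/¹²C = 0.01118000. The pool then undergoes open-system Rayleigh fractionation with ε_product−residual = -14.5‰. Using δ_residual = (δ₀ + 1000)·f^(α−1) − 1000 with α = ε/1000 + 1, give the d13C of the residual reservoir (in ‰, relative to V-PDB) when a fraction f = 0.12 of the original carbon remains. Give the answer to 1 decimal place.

δ₀ = (0.01110819/0.01118000 − 1)×1000 = (0.993577 − 1)×1000 = -6.423‰
α − 1 = ε/1000 = -0.0145
f^(α−1) = 0.12^(-0.0145) = 1.031221
δ_res = (-6.423 + 1000) × 1.031221 − 1000 = 1024.598 − 1000 = 24.60‰

24.6‰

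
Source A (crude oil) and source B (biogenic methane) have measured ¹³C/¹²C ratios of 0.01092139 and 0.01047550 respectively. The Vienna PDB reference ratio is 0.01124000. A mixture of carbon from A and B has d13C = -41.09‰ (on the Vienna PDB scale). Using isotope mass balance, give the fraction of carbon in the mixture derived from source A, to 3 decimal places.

δ_A = (0.01092139/0.01124000 − 1)×1000 = (0.971654 − 1)×1000 = -28.346‰
δ_B = (0.01047550/0.01124000 − 1)×1000 = (0.931984 − 1)×1000 = -68.016‰
f_A = (δ_mix − δ_B)/(δ_A − δ_B) = (-41.09 − (-68.016))/(-28.346 − (-68.016))
f_A = 26.926 / 39.670 = 0.6788

0.679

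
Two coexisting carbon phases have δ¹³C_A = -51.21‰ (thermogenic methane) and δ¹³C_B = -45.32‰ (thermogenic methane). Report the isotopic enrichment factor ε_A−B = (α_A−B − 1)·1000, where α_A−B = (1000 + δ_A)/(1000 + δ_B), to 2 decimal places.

α_A−B = (1000 + -51.21) / (1000 + -45.32) = 948.79 / 954.68 = 0.993830
ε_A−B = (0.993830 − 1) × 1000 = -6.170‰
(The approximation ε ≈ δ_A − δ_B would give -5.89‰.)

-6.17‰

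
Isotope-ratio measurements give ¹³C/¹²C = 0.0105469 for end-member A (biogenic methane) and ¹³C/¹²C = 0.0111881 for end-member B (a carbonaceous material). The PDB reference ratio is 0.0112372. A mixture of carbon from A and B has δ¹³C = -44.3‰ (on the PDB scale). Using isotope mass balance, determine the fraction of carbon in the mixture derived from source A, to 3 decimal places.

δ_A = (0.0105469/0.0112372 − 1)×1000 = (0.938570 − 1)×1000 = -61.430‰
δ_B = (0.0111881/0.0112372 − 1)×1000 = (0.995631 − 1)×1000 = -4.369‰
f_A = (δ_mix − δ_B)/(δ_A − δ_B) = (-44.3 − (-4.369))/(-61.430 − (-4.369))
f_A = -39.931 / -57.060 = 0.6998

0.700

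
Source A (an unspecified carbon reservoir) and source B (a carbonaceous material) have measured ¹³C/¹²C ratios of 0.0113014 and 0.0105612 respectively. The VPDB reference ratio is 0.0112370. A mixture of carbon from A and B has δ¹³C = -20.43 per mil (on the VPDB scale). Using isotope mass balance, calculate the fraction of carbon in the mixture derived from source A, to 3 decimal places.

δ_A = (0.0113014/0.0112370 − 1)×1000 = (1.005731 − 1)×1000 = 5.731 per mil
δ_B = (0.0105612/0.0112370 − 1)×1000 = (0.939859 − 1)×1000 = -60.141 per mil
f_A = (δ_mix − δ_B)/(δ_A − δ_B) = (-20.43 − (-60.141))/(5.731 − (-60.141))
f_A = 39.711 / 65.872 = 0.6028

0.603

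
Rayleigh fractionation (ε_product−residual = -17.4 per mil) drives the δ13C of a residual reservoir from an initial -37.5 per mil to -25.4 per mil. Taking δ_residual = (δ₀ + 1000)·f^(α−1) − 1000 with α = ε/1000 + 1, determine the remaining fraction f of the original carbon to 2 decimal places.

0.49

α − 1 = ε/1000 = -0.0174
(δ_res + 1000)/(δ₀ + 1000) = (-25.4 + 1000)/(-37.5 + 1000) = 974.6/962.5 = 1.012571
f = 1.012571^(1/-0.0174) = exp(ln(1.012571)/-0.0174) = exp(0.01249/-0.0174)
f = exp(-0.7180) = 0.4877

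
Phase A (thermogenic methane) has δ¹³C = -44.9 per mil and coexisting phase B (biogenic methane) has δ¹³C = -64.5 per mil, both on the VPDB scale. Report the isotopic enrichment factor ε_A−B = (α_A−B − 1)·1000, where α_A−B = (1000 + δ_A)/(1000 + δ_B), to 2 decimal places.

α_A−B = (1000 + -44.9) / (1000 + -64.5) = 955.1 / 935.5 = 1.020951
ε_A−B = (1.020951 − 1) × 1000 = 20.951 per mil
(The approximation ε ≈ δ_A − δ_B would give 19.6 per mil.)

20.95 per mil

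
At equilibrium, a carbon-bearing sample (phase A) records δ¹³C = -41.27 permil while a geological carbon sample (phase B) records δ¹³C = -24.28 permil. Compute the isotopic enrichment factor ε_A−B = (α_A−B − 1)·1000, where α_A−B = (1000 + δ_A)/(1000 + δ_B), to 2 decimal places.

α_A−B = (1000 + -41.27) / (1000 + -24.28) = 958.73 / 975.72 = 0.982587
ε_A−B = (0.982587 − 1) × 1000 = -17.413 permil
(The approximation ε ≈ δ_A − δ_B would give -16.99 permil.)

-17.41 permil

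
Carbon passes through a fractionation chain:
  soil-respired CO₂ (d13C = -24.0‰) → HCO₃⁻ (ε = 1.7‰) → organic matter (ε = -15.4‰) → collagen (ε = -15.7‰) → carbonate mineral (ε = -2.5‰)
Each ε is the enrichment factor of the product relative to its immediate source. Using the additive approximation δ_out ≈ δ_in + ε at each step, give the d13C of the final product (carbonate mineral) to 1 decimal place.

-55.9‰

step 1: δ ≈ -24.0 + (1.7) = -22.3‰
step 2: δ ≈ -22.3 + (-15.4) = -37.7‰
step 3: δ ≈ -37.7 + (-15.7) = -53.4‰
step 4: δ ≈ -53.4 + (-2.5) = -55.9‰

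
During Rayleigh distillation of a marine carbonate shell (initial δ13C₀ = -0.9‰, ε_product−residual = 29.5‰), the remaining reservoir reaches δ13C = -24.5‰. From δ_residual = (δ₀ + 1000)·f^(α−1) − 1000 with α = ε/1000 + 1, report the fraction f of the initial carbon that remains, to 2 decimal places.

0.44

α − 1 = ε/1000 = 0.0295
(δ_res + 1000)/(δ₀ + 1000) = (-24.5 + 1000)/(-0.9 + 1000) = 975.5/999.1 = 0.976379
f = 0.976379^(1/0.0295) = exp(ln(0.976379)/0.0295) = exp(-0.02390/0.0295)
f = exp(-0.8103) = 0.4447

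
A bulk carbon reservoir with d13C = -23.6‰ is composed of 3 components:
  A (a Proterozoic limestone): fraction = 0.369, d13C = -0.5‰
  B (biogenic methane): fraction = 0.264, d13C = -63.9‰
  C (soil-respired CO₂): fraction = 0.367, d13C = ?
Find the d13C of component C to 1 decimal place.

-17.8‰

Isotope mass balance: δ_bulk = Σ fᵢ·δᵢ.
-23.6 = 0.369×(-0.5) + 0.264×(-63.9) + 0.367×δ_C
0.367·δ_C = -23.6 − (-17.054) = -6.546
δ_C = -6.546 / 0.367 = -17.84‰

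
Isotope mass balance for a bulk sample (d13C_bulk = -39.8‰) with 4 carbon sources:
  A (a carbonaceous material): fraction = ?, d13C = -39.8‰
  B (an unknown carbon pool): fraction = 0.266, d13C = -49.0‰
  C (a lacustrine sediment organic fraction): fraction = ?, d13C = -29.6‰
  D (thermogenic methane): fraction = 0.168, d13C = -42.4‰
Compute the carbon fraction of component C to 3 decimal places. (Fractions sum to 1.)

Let f_C and f_A be the unknown fractions; fractions sum to 1 so f_C + f_A = 0.566.
Mass balance: Σ fᵢ·δᵢ = δ_bulk ⇒ f_C·(-29.6) + f_A·(-39.8) = -39.8 − (-20.157) = -19.643
Substitute f_A = 0.566 − f_C:
f_C·(-29.6 − -39.8) = -19.643 − 0.566×(-39.8) = 2.884
f_C = 2.884 / 10.2 = 0.2827

0.283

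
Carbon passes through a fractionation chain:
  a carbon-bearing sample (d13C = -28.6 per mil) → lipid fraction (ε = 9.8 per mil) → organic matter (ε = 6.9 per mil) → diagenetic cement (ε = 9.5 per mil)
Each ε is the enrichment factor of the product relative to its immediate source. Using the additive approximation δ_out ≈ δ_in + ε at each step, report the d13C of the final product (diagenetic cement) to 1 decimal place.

-2.4 per mil

step 1: δ ≈ -28.6 + (9.8) = -18.8 per mil
step 2: δ ≈ -18.8 + (6.9) = -11.9 per mil
step 3: δ ≈ -11.9 + (9.5) = -2.4 per mil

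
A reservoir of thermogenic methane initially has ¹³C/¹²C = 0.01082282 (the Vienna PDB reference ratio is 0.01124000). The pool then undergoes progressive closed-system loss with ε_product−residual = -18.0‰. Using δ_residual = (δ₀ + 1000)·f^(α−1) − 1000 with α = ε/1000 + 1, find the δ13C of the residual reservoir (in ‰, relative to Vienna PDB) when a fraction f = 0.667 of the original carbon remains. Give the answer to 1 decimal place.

δ₀ = (0.01082282/0.01124000 − 1)×1000 = (0.962884 − 1)×1000 = -37.116‰
α − 1 = ε/1000 = -0.0180
f^(α−1) = 0.667^(-0.0180) = 1.007316
δ_res = (-37.116 + 1000) × 1.007316 − 1000 = 969.929 − 1000 = -30.07‰

-30.1‰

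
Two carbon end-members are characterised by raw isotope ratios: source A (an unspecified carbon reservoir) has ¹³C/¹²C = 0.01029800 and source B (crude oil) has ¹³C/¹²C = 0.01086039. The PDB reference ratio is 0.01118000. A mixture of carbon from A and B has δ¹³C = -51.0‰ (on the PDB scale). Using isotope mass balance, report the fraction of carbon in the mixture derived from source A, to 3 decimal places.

0.446

δ_A = (0.01029800/0.01118000 − 1)×1000 = (0.921109 − 1)×1000 = -78.891‰
δ_B = (0.01086039/0.01118000 − 1)×1000 = (0.971412 − 1)×1000 = -28.588‰
f_A = (δ_mix − δ_B)/(δ_A − δ_B) = (-51.0 − (-28.588))/(-78.891 − (-28.588))
f_A = -22.412 / -50.303 = 0.4455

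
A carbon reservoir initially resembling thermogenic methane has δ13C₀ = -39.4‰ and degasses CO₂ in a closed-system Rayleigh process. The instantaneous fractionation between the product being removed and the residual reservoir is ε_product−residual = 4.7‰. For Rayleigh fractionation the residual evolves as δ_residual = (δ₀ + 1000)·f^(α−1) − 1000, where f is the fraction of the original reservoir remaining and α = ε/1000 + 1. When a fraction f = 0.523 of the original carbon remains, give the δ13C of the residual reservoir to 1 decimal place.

Rayleigh residual: δ_res = (δ₀ + 1000)·f^(α−1) − 1000
α = ε/1000 + 1 = 1.00470, so α − 1 = 0.00470
f^(α−1) = 0.523^(0.00470) = 0.996958
δ_res = (-39.4 + 1000) × 0.996958 − 1000 = 957.678 − 1000 = -42.32‰

-42.3‰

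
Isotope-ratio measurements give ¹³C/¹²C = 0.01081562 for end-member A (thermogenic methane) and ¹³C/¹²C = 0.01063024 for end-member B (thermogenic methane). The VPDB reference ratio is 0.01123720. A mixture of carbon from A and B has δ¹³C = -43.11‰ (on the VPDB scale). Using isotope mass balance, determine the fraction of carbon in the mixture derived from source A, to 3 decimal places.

0.661

δ_A = (0.01081562/0.01123720 − 1)×1000 = (0.962484 − 1)×1000 = -37.516‰
δ_B = (0.01063024/0.01123720 − 1)×1000 = (0.945987 − 1)×1000 = -54.013‰
f_A = (δ_mix − δ_B)/(δ_A − δ_B) = (-43.11 − (-54.013))/(-37.516 − (-54.013))
f_A = 10.903 / 16.497 = 0.6609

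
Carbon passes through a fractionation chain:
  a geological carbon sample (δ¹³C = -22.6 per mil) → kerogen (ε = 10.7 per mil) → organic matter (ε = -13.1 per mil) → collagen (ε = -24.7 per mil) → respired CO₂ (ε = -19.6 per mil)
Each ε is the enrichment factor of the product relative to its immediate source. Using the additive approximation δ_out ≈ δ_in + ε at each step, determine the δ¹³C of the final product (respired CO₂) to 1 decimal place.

step 1: δ ≈ -22.6 + (10.7) = -11.9 per mil
step 2: δ ≈ -11.9 + (-13.1) = -25.0 per mil
step 3: δ ≈ -25.0 + (-24.7) = -49.7 per mil
step 4: δ ≈ -49.7 + (-19.6) = -69.3 per mil

-69.3 per mil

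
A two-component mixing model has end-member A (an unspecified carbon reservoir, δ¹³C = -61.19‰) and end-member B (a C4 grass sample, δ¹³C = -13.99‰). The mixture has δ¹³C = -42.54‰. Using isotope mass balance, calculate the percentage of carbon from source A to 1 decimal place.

δ_mix = f_A·δ_A + (1 − f_A)·δ_B  ⇒  f_A = (δ_mix − δ_B)/(δ_A − δ_B)
f_A = (-42.54 − (-13.99)) / (-61.19 − (-13.99))
f_A = -28.55 / -47.20 = 0.6049

60.5%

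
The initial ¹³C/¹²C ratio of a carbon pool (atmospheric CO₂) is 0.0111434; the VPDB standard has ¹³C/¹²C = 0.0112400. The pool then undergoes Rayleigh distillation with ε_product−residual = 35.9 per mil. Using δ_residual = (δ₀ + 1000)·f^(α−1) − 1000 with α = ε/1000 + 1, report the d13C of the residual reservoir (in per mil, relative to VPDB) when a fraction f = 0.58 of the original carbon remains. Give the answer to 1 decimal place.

-27.8 per mil

δ₀ = (0.0111434/0.0112400 − 1)×1000 = (0.991406 − 1)×1000 = -8.594 per mil
α − 1 = ε/1000 = 0.0359
f^(α−1) = 0.58^(0.0359) = 0.980634
δ_res = (-8.594 + 1000) × 0.980634 − 1000 = 972.206 − 1000 = -27.79 per mil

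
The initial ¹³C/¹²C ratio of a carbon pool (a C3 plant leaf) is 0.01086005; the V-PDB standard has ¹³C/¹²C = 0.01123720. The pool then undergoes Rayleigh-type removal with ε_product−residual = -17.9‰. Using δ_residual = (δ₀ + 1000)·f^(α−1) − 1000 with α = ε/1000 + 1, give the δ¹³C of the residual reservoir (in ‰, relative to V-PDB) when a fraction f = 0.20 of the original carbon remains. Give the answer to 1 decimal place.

δ₀ = (0.01086005/0.01123720 − 1)×1000 = (0.966437 − 1)×1000 = -33.563‰
α − 1 = ε/1000 = -0.0179
f^(α−1) = 0.20^(-0.0179) = 1.029228
δ_res = (-33.563 + 1000) × 1.029228 − 1000 = 994.684 − 1000 = -5.32‰

-5.3‰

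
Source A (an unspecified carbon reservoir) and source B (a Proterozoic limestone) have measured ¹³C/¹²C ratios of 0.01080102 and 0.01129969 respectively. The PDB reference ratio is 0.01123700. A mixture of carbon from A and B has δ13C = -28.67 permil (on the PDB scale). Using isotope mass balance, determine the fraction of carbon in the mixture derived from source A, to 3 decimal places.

δ_A = (0.01080102/0.01123700 − 1)×1000 = (0.961201 − 1)×1000 = -38.799 permil
δ_B = (0.01129969/0.01123700 − 1)×1000 = (1.005579 − 1)×1000 = 5.579 permil
f_A = (δ_mix − δ_B)/(δ_A − δ_B) = (-28.67 − (5.579))/(-38.799 − (5.579))
f_A = -34.249 / -44.378 = 0.7718

0.772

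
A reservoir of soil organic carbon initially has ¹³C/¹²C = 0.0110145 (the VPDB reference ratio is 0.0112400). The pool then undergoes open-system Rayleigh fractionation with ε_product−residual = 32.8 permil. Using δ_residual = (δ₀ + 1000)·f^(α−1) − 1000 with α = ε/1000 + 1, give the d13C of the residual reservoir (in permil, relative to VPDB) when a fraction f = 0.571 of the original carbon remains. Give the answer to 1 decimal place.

-37.9 permil

δ₀ = (0.0110145/0.0112400 − 1)×1000 = (0.979938 − 1)×1000 = -20.062 permil
α − 1 = ε/1000 = 0.0328
f^(α−1) = 0.571^(0.0328) = 0.981788
δ_res = (-20.062 + 1000) × 0.981788 − 1000 = 962.091 − 1000 = -37.91 permil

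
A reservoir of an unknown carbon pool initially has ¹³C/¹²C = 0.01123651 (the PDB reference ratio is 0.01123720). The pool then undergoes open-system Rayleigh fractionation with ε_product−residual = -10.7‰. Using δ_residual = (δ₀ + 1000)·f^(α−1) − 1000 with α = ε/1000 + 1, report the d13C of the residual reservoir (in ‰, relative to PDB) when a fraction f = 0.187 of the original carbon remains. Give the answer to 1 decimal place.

18.0‰

δ₀ = (0.01123651/0.01123720 − 1)×1000 = (0.999939 − 1)×1000 = -0.061‰
α − 1 = ε/1000 = -0.0107
f^(α−1) = 0.187^(-0.0107) = 1.018102
δ_res = (-0.061 + 1000) × 1.018102 − 1000 = 1018.039 − 1000 = 18.04‰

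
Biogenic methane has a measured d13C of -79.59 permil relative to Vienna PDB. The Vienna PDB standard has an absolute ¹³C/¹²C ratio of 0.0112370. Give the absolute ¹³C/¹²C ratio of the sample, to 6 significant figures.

0.0103426

R_sample = R_standard × (d13C/1000 + 1)
R_sample = 0.0112370 × (-79.59/1000 + 1) = 0.0112370 × 0.920410
R_sample = 0.0103426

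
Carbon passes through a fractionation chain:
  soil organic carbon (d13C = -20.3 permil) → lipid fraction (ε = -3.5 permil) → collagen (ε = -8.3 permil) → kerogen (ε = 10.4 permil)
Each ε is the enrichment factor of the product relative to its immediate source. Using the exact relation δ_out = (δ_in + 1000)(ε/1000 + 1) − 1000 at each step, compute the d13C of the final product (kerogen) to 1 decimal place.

-21.8 permil

step 1: δ = (-20.30 + 1000)·(-3.5/1000 + 1) − 1000 = -23.73 permil
step 2: δ = (-23.73 + 1000)·(-8.3/1000 + 1) − 1000 = -31.83 permil
step 3: δ = (-31.83 + 1000)·(10.4/1000 + 1) − 1000 = -21.76 permil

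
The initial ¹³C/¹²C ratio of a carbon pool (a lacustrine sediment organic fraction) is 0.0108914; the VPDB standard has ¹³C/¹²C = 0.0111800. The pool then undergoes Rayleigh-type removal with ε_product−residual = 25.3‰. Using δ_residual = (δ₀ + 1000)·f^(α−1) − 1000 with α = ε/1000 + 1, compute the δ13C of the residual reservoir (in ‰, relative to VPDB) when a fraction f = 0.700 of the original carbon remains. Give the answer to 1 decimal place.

-34.6‰

δ₀ = (0.0108914/0.0111800 − 1)×1000 = (0.974186 − 1)×1000 = -25.814‰
α − 1 = ε/1000 = 0.0253
f^(α−1) = 0.700^(0.0253) = 0.991017
δ_res = (-25.814 + 1000) × 0.991017 − 1000 = 965.435 − 1000 = -34.57‰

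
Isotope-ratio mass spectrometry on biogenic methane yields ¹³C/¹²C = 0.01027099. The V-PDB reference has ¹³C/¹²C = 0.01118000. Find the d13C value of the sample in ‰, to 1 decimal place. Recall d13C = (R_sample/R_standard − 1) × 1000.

-81.3‰

d13C = (R_sample / R_standard − 1) × 1000
R_sample / R_standard = 0.01027099 / 0.01118000 = 0.918693
d13C = (0.918693 − 1) × 1000 = -81.31‰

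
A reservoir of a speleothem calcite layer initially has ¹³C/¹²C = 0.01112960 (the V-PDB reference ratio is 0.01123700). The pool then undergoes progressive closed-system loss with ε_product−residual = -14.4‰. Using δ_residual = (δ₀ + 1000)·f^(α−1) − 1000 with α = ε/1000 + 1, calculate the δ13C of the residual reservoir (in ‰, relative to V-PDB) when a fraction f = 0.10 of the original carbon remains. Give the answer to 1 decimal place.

δ₀ = (0.01112960/0.01123700 − 1)×1000 = (0.990442 − 1)×1000 = -9.558‰
α − 1 = ε/1000 = -0.0144
f^(α−1) = 0.10^(-0.0144) = 1.033713
δ_res = (-9.558 + 1000) × 1.033713 − 1000 = 1023.833 − 1000 = 23.83‰

23.8‰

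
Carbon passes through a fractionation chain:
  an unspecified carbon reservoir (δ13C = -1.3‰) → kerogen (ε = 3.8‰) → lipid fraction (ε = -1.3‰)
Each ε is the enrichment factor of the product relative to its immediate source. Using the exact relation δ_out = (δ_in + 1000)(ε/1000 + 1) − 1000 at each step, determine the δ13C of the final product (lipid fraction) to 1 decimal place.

step 1: δ = (-1.30 + 1000)·(3.8/1000 + 1) − 1000 = 2.50‰
step 2: δ = (2.50 + 1000)·(-1.3/1000 + 1) − 1000 = 1.19‰

1.2‰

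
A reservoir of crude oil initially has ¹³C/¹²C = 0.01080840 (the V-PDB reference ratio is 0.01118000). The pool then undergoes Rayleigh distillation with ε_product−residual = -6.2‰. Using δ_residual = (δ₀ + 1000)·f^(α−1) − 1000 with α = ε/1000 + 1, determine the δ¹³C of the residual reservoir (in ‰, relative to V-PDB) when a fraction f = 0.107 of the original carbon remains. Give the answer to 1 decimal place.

-19.7‰

δ₀ = (0.01080840/0.01118000 − 1)×1000 = (0.966762 − 1)×1000 = -33.238‰
α − 1 = ε/1000 = -0.0062
f^(α−1) = 0.107^(-0.0062) = 1.013953
δ_res = (-33.238 + 1000) × 1.013953 − 1000 = 980.251 − 1000 = -19.75‰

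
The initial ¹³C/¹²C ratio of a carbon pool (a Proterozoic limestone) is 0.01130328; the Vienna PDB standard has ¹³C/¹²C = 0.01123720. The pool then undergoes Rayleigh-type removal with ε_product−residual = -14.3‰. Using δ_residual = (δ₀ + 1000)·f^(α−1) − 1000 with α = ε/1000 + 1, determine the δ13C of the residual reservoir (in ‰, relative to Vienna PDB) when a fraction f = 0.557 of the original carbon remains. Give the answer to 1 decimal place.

14.3‰

δ₀ = (0.01130328/0.01123720 − 1)×1000 = (1.005880 − 1)×1000 = 5.880‰
α − 1 = ε/1000 = -0.0143
f^(α−1) = 0.557^(-0.0143) = 1.008403
δ_res = (5.880 + 1000) × 1.008403 − 1000 = 1014.333 − 1000 = 14.33‰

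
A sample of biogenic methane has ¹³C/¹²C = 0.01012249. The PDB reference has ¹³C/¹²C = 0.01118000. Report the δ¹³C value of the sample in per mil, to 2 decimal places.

-94.59 per mil

δ¹³C = (R_sample / R_standard − 1) × 1000
R_sample / R_standard = 0.01012249 / 0.01118000 = 0.905411
δ¹³C = (0.905411 − 1) × 1000 = -94.589 per mil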